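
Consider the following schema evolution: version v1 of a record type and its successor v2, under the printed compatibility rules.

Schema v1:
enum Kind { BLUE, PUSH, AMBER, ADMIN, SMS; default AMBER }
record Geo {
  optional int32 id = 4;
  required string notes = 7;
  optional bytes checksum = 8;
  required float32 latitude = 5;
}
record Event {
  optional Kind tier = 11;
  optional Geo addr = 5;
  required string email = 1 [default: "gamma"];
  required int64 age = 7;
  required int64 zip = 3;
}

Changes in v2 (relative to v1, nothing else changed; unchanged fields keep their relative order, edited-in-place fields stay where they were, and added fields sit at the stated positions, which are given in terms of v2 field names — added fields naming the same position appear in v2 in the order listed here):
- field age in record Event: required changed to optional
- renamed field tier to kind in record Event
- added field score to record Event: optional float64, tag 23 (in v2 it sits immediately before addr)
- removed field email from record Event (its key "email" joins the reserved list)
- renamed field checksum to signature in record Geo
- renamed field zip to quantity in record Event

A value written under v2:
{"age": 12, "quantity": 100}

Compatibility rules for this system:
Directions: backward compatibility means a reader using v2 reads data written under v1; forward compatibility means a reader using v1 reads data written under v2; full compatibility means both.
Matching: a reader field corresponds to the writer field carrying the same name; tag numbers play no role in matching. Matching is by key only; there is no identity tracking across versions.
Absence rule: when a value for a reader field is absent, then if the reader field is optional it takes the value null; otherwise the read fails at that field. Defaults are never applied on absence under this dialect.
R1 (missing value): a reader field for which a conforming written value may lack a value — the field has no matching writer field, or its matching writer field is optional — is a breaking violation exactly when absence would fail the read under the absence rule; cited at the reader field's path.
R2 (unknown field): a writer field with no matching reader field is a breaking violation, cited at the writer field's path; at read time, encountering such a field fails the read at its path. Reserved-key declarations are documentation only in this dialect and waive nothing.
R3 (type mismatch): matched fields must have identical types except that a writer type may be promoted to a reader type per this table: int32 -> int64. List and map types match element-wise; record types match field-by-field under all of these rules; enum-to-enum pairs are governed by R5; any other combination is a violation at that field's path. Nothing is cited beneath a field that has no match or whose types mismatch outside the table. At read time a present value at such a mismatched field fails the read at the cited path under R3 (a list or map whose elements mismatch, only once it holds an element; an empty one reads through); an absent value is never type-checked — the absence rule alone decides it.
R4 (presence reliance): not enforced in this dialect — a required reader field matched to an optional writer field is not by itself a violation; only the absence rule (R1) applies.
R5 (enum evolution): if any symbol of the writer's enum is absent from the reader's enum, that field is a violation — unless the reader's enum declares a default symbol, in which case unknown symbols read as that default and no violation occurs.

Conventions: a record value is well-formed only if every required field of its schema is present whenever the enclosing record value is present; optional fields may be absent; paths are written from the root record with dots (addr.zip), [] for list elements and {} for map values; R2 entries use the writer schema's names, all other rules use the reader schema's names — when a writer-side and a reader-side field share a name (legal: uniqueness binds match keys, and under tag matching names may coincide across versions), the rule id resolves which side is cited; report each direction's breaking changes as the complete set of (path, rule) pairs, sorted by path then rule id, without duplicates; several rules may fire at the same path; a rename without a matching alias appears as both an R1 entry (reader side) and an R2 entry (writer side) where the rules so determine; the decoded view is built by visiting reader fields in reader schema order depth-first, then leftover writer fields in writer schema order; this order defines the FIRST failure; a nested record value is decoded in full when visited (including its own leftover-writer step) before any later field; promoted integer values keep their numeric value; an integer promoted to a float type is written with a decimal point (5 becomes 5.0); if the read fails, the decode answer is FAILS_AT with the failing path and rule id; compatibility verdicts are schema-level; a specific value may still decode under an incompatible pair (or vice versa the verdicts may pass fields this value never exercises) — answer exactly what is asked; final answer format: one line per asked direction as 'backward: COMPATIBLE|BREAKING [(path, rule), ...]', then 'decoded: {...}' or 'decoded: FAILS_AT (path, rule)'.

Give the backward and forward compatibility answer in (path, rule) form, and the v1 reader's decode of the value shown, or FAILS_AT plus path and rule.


each type pair in Event: writer, then reader
backward analysis of Event with v2 as reader and v1 as writer:
  no writer field matches reader kind
  no writer field matches reader score
  addr: Geo -> Geo, writer optional; from addr
  age: int64 -> int64, writer required; from age
  no writer field matches reader quantity
  leftover writer field: tier
  leftover writer field: email
  leftover writer field: zip
  addr.id: int32 -> int32, writer optional; from addr.id
  addr.notes: string -> string, writer required; from addr.notes
  no writer field matches reader addr.signature
  addr.latitude: float32 -> float32, writer required; from addr.latitude
  leftover writer field: addr.checksum
  rule R2 violated at addr.checksum
  rule R2 violated at email
  rule R1 violated at quantity
  rule R2 violated at tier
  rule R2 violated at zip
  => backward verdict for Event: BREAKING, 5 violation(s)
forward analysis of Event with v1 as reader and v2 as writer:
  no writer field matches reader tier
  addr: Geo -> Geo, writer optional; from addr
  no writer field matches reader email
  age: int64 -> int64, writer optional; from age
  no writer field matches reader zip
  leftover writer field: kind
  leftover writer field: score
  leftover writer field: quantity
  addr.id: int32 -> int32, writer optional; from addr.id
  addr.notes: string -> string, writer required; from addr.notes
  no writer field matches reader addr.checksum
  addr.latitude: float32 -> float32, writer required; from addr.latitude
  leftover writer field: addr.signature
  rule R2 violated at addr.signature
  rule R1 violated at age
  rule R1 violated at email
  rule R2 violated at kind
  rule R2 violated at quantity
  rule R2 violated at score
  rule R1 violated at zip
  => forward verdict for Event: BREAKING, 7 violation(s)
decode (reader v1):
  tier := null (absent, optional -> null)
  addr := null (absent, optional -> null)
  read fails at email under R1 (no fill)
  => FAILS_AT (email, R1)

backward: BREAKING [(addr.checksum, R2), (email, R2), (quantity, R1), (tier, R2), (zip, R2)]; forward: BREAKING [(addr.signature, R2), (age, R1), (email, R1), (kind, R2), (quantity, R2), (score, R2), (zip, R1)]; decoded: FAILS_AT (email, R1)


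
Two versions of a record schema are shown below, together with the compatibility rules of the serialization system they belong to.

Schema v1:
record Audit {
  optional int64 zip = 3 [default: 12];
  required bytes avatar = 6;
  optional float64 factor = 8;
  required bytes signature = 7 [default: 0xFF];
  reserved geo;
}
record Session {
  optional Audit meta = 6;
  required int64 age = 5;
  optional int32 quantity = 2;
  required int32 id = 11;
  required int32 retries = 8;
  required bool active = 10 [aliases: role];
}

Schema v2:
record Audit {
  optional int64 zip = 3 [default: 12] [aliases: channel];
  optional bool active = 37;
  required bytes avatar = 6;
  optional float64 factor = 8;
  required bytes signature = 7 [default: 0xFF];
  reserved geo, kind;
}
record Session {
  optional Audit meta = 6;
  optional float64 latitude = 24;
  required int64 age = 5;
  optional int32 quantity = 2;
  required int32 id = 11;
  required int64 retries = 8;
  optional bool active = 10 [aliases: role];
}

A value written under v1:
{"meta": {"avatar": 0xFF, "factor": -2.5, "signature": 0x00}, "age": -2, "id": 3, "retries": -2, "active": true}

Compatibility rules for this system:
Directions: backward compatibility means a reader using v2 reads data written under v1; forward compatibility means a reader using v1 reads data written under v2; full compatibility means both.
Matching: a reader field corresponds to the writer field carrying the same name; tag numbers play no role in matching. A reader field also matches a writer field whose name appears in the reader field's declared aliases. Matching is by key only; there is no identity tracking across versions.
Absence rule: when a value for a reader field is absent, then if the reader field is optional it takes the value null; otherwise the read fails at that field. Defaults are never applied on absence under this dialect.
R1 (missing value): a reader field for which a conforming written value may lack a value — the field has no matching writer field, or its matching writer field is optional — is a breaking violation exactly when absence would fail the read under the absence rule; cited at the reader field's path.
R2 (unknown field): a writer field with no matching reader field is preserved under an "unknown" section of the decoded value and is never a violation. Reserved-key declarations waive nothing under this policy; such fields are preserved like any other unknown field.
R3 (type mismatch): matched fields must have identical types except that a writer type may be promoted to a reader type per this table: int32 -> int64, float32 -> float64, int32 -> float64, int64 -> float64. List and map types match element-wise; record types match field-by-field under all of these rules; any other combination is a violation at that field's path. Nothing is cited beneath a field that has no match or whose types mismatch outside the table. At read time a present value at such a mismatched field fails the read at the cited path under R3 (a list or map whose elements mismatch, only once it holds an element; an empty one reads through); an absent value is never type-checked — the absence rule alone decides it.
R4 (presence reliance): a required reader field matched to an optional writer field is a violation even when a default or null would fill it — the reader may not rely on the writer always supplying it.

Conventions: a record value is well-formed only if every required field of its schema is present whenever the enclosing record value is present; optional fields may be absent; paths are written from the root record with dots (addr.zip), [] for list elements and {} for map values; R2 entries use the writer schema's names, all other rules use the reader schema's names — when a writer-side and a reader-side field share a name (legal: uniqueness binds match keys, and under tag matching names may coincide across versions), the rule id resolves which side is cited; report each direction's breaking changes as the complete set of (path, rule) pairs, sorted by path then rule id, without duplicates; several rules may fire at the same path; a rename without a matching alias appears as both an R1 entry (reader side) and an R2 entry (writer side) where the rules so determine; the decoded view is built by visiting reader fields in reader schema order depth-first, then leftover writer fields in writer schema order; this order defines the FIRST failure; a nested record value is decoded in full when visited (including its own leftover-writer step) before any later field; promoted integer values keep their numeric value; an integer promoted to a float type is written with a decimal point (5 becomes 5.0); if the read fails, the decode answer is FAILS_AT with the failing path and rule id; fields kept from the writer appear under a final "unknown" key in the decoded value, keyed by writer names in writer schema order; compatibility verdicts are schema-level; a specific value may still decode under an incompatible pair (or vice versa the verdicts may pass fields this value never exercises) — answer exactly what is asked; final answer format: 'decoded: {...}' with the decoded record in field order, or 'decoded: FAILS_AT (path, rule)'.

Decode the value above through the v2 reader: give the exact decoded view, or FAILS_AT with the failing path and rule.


in Session below, arrows point writer -> reader
decode walk for Session under reader schema v2:
  meta.zip := null (missing; optional => null)
  meta.active := null (missing; optional => null)
  meta.avatar := 0xFF
  meta.factor := -2.5
  meta.signature := 0x00
  latitude := null (missing; optional => null)
  age := -2
  quantity := null (missing; optional => null)
  id := 3
  retries := -2 (int32 -> int64)
  active := true
  => decoded: {"meta": {"zip": null, "active": null, "avatar": 0xFF, "factor": -2.5, "signature": 0x00}, "latitude": null, "age": -2, "quantity": null, "id": 3, "retries": -2, "active": true}
the rest of the Session diff is inert for this question:
  field retries in record Session: type int32 changed to int64 -> affects the rule determinations only; this particular Session value decodes identically
  field active in record Session: required changed to optional -> affects the rule determinations only; this particular Session value decodes identically

decoded: {"meta": {"zip": null, "active": null, "avatar": 0xFF, "factor": -2.5, "signature": 0x00}, "latitude": null, "age": -2, "quantity": null, "id": 3, "retries": -2, "active": true}


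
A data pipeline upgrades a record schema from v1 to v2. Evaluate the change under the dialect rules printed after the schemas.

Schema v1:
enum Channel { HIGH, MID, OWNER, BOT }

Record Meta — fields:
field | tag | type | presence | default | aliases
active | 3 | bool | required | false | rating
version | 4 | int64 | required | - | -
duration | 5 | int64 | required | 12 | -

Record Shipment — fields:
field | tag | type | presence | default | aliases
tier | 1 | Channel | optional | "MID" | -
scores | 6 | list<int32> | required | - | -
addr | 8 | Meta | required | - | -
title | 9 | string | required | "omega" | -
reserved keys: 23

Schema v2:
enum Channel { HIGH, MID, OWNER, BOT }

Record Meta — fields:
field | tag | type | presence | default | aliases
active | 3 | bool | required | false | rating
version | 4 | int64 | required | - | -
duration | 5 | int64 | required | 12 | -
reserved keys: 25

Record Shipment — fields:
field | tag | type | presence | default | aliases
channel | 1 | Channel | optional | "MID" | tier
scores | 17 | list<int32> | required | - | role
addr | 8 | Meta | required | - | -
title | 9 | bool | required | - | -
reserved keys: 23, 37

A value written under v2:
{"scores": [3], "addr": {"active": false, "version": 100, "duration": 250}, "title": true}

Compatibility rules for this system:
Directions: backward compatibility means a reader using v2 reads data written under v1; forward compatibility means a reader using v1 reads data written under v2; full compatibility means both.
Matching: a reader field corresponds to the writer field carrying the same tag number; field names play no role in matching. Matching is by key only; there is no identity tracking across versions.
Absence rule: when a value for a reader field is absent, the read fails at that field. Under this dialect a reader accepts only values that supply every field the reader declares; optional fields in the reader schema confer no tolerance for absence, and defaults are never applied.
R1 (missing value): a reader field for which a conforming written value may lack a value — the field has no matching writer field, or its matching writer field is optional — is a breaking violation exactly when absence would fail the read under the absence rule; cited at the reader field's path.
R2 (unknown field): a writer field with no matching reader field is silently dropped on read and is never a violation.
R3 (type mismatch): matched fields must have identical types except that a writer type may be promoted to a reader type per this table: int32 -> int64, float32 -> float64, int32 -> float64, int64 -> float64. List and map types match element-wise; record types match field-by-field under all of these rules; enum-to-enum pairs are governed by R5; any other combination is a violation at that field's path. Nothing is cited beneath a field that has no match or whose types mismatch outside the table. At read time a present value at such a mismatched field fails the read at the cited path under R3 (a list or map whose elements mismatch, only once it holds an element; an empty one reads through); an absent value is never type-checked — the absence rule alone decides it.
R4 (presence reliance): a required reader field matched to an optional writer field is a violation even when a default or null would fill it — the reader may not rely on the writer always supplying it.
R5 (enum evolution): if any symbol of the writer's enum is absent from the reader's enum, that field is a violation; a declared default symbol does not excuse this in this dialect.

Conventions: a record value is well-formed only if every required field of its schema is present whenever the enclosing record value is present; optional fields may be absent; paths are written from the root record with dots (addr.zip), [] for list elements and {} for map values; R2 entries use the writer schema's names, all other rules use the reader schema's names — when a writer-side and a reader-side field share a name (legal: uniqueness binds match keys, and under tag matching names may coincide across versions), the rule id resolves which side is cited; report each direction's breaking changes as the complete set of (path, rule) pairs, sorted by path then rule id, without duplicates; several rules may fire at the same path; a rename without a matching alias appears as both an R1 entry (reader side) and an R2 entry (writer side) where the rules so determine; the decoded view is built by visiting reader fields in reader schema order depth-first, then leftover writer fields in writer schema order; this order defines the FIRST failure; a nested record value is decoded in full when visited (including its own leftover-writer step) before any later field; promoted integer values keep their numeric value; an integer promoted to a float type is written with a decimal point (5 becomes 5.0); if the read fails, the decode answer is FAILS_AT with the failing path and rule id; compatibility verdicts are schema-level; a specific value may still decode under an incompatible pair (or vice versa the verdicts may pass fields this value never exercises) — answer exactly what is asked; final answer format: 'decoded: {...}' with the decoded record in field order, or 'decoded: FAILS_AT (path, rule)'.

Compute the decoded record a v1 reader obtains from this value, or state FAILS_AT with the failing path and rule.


decoded: FAILS_AT (tier, R1)

in Shipment below, arrows point writer -> reader
migrating the Shipment value to v1:
  read fails at tier under R1 (no fill)
  => FAILS_AT (tier, R1)
diffs on Shipment not affecting the asked answer:
  field title in record Shipment: type string changed to bool (its default is dropped) -> shifts the Shipment verdicts, not this decode
  field scores in record Shipment: tag 6 changed to 17 -> shifts the Shipment verdicts, not this decode


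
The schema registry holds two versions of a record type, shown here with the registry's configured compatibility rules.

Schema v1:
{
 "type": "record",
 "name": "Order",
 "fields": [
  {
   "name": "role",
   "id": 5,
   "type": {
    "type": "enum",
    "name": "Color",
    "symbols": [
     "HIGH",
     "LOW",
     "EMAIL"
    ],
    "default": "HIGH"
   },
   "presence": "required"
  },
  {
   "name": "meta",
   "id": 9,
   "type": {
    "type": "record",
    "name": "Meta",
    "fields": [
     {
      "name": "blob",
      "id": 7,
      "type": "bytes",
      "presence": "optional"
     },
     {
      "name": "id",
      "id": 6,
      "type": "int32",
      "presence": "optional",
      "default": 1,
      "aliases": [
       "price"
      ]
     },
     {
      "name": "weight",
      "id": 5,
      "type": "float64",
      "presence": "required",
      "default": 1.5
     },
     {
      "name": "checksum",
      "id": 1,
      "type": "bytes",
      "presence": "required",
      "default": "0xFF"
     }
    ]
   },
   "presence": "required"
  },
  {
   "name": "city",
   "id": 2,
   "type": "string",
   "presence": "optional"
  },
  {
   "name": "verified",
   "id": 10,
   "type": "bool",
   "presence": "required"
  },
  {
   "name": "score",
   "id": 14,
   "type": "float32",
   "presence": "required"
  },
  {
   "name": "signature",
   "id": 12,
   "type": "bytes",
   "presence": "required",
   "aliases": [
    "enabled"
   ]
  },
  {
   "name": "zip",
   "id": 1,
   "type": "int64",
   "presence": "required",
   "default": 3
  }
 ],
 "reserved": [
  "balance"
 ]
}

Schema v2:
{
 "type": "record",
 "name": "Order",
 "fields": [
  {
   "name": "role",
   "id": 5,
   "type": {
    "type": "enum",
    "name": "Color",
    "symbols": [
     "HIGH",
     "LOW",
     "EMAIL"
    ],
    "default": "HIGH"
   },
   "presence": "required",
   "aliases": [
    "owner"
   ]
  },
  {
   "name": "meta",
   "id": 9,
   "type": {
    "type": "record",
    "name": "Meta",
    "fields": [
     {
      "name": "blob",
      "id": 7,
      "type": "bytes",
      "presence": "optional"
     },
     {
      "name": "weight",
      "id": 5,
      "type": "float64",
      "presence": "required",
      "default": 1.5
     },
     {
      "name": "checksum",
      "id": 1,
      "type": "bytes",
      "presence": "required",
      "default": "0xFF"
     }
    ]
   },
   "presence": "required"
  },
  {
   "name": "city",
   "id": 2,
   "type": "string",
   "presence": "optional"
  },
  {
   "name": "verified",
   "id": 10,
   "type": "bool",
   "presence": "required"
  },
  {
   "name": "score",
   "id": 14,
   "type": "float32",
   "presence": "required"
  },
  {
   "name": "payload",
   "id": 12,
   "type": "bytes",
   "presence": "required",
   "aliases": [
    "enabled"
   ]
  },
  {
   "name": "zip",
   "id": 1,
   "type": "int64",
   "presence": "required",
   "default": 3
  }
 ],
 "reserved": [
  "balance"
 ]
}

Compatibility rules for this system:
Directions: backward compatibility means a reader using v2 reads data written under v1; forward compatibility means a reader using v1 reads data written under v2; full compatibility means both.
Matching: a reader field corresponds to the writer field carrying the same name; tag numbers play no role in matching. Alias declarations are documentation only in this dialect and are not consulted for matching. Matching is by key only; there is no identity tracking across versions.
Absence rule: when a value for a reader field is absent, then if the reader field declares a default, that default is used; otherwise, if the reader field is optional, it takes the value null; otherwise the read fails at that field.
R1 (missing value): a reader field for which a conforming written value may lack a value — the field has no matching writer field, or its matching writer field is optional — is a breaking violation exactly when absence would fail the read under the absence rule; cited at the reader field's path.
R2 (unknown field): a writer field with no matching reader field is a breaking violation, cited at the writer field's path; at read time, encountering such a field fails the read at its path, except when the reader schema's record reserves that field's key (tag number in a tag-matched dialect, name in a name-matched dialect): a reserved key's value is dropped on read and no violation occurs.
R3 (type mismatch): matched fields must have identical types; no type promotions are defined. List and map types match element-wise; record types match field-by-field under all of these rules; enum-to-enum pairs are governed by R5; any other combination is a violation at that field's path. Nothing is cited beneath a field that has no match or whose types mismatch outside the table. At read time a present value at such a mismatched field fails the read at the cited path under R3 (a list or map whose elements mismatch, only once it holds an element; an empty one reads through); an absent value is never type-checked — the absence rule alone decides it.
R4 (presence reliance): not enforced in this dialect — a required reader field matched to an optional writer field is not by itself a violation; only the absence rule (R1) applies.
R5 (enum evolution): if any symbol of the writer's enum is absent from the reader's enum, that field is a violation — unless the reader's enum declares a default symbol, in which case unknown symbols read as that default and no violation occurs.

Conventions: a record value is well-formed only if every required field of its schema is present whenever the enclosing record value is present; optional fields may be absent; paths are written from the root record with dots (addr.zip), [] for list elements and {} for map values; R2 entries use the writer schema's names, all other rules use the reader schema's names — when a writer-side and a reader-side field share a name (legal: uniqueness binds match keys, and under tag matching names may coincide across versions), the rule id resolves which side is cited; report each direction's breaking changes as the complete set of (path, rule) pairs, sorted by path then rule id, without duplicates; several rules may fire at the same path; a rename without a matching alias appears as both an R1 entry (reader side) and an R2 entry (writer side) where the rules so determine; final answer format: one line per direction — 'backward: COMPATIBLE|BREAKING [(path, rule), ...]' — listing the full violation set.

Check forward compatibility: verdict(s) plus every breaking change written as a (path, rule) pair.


forward: BREAKING [(payload, R2), (signature, R1)]

the writer's type comes first in each Order pair
forward pass over Order, reader schema v1, writer schema v2:
  role <- role (Color -> Color, writer required)
  meta <- meta (Meta -> Meta, writer required)
  city <- city (string -> string, writer optional)
  verified <- verified (bool -> bool, writer required)
  score <- score (float32 -> float32, writer required)
  signature: no writer-side match
  zip <- zip (int64 -> int64, writer required)
  writer payload: unknown to reader
  meta.blob <- meta.blob (bytes -> bytes, writer optional)
  meta.id: no writer-side match
  meta.weight <- meta.weight (float64 -> float64, writer required)
  meta.checksum <- meta.checksum (bytes -> bytes, writer required)
  rule R2 violated at payload
  rule R1 violated at signature
  => forward: BREAKING (2)
checking off the Order differences that do not matter here:
  removed field id from record Meta -> matters only for Order's backward compatibility — outside the asked direction


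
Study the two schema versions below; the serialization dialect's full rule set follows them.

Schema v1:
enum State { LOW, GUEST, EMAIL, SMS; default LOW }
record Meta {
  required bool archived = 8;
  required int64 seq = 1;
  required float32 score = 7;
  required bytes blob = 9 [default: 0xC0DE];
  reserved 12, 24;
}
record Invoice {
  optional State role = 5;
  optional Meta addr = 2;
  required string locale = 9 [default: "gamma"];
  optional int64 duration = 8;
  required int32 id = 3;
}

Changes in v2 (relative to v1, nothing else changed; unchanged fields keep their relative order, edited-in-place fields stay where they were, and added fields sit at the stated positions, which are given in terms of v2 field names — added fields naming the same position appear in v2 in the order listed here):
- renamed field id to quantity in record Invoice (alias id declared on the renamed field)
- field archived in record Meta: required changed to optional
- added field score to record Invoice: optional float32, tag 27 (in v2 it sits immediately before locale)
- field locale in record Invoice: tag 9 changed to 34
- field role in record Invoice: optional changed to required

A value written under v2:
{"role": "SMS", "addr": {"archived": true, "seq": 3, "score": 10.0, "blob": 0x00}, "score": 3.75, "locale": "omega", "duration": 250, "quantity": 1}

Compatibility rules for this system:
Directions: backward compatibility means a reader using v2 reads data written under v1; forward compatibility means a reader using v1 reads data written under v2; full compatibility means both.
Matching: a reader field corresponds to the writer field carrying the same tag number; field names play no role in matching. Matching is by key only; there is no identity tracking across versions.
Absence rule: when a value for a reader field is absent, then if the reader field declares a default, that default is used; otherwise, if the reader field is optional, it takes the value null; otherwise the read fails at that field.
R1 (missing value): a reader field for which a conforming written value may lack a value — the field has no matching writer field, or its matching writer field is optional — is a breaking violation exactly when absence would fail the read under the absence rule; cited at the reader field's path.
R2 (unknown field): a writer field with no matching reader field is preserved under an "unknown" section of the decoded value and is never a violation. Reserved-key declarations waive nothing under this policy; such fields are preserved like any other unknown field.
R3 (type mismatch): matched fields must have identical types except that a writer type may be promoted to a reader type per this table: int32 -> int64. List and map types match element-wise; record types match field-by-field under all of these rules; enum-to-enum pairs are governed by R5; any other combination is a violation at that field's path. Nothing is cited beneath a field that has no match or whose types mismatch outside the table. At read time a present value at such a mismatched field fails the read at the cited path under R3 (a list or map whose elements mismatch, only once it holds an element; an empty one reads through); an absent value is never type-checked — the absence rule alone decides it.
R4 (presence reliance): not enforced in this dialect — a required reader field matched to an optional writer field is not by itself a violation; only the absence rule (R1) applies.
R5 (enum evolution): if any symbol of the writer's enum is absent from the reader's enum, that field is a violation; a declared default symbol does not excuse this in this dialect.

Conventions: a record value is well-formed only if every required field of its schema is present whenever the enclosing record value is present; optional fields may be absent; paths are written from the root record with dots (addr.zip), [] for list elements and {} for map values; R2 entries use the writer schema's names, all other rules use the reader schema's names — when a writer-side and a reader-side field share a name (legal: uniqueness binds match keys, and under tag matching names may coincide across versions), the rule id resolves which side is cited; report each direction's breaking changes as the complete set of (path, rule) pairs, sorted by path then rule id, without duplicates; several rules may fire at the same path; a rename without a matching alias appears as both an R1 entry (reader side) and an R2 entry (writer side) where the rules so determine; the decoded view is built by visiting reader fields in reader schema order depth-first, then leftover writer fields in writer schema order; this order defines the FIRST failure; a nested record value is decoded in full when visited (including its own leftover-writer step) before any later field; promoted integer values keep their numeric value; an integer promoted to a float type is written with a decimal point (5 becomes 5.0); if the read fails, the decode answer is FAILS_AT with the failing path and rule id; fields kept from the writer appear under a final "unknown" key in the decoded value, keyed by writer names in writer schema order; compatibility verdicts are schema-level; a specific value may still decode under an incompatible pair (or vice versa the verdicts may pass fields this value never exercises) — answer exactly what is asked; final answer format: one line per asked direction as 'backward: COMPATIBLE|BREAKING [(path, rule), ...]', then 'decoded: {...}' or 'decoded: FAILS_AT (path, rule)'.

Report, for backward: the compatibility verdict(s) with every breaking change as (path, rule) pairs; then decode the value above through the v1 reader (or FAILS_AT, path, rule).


backward: BREAKING [(role, R1)]; decoded: {"role": "SMS", "addr": {"archived": true, "seq": 3, "score": 10.0, "blob": 0x00}, "locale": "gamma", "duration": 250, "id": 1, "unknown": {"score": 3.75, "locale": "omega"}}

the writer's type comes first in each Invoice pair
backward analysis of Invoice with v2 as reader and v1 as writer:
  role: paired with writer role (State -> State; writer optional)
  addr: paired with writer addr (Meta -> Meta; writer optional)
  no writer field matches reader score
  no writer field matches reader locale
  duration: paired with writer duration (int64 -> int64; writer optional)
  quantity: paired with writer id (int32 -> int32; writer required)
  writer locale: unknown to reader
  addr.archived: paired with writer addr.archived (bool -> bool; writer required)
  addr.seq: paired with writer addr.seq (int64 -> int64; writer required)
  addr.score: paired with writer addr.score (float32 -> float32; writer required)
  addr.blob: paired with writer addr.blob (bytes -> bytes; writer required)
  rule R1 violated at role
  => 1 violation(s): backward is BREAKING for Invoice
decoding the Invoice value with the v1 reader:
  role := "SMS"
  addr.archived := true
  addr.seq := 3
  addr.score := 10.0
  addr.blob := 0x00
  locale := "gamma" (missing; default applied)
  duration := 250
  id := 1 (from writer quantity)
  writer score: kept under "unknown"
  writer locale: kept under "unknown"
  => decoded: {"role": "SMS", "addr": {"archived": true, "seq": 3, "score": 10.0, "blob": 0x00}, "locale": "gamma", "duration": 250, "id": 1, "unknown": {"score": 3.75, "locale": "omega"}}
remaining Invoice differences; none change what is asked:
  renamed field id to quantity in record Invoice (alias id declared on the renamed field) -> no rule fires on it in Invoice's dialect; the asked verdict holds
  field archived in record Meta: required changed to optional -> affects forward compatibility only, which is not asked


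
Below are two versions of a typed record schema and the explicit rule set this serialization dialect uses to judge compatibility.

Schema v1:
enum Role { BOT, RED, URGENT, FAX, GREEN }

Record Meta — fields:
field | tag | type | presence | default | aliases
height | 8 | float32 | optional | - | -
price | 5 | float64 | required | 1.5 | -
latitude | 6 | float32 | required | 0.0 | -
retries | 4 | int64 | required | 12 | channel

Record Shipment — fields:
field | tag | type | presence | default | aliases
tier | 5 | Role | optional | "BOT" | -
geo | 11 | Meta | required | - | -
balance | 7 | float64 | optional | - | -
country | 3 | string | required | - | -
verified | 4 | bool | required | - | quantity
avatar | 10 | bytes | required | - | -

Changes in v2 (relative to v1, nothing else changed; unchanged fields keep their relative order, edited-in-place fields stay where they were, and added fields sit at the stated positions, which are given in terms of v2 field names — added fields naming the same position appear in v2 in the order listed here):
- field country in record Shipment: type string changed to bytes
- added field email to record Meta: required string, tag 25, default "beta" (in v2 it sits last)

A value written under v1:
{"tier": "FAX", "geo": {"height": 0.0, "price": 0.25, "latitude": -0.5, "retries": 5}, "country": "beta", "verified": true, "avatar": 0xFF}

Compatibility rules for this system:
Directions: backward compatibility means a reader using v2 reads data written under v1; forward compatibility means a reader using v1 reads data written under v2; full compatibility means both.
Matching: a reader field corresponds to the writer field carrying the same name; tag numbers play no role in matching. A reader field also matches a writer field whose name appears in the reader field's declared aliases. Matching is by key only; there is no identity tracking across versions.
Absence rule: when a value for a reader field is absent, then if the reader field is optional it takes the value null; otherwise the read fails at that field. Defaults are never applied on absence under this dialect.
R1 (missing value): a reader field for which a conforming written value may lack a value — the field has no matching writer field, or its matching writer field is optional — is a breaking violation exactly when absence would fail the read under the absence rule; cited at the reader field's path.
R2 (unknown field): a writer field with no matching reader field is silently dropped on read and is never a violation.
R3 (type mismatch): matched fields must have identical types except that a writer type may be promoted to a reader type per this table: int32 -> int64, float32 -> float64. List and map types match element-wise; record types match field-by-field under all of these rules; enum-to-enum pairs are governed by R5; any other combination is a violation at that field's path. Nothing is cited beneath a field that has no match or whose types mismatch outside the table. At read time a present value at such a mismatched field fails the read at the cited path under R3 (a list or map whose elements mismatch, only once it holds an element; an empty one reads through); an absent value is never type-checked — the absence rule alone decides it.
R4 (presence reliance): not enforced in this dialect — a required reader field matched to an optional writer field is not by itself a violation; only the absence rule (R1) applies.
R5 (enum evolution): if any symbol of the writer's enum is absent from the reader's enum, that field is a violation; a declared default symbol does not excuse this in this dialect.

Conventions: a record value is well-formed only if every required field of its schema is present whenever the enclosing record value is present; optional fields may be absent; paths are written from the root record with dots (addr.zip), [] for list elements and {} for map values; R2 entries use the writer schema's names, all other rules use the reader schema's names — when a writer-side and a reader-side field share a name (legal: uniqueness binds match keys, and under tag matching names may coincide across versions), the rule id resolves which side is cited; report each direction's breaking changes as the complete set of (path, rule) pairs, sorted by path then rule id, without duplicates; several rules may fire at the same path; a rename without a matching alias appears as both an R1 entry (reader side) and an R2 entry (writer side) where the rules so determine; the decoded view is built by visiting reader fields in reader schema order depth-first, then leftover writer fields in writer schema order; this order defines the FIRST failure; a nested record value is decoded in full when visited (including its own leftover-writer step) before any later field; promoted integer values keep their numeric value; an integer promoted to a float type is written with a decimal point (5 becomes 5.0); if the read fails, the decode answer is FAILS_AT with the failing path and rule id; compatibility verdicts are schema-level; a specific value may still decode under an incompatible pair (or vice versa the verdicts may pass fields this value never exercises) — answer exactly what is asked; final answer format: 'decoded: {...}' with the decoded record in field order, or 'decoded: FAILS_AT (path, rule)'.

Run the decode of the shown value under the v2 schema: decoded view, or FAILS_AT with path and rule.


decoded: FAILS_AT (geo.email, R1)

the writer's type comes first in each Shipment pair
decoding the Shipment value with the v2 reader:
  tier := "FAX"
  geo.height := 0.0
  geo.price := 0.25
  geo.latitude := -0.5
  geo.retries := 5
  read fails at geo.email under R1 (no fill)
  => FAILS_AT (geo.email, R1)
remaining Shipment differences; none change what is asked:
  field country in record Shipment: type string changed to bytes -> changes Shipment's schema-level verdicts only — the decode of this value is the same
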